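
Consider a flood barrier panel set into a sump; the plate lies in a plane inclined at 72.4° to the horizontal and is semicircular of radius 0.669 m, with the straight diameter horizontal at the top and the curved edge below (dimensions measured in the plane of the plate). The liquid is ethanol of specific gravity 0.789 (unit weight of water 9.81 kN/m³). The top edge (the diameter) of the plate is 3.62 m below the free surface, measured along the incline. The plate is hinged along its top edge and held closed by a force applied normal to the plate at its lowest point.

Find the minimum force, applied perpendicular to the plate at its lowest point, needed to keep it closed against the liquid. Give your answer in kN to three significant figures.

γ = 0.789 × 9.81 = 7.74009 kN/m³.
Let θ = 72.4° be the plate's angle to the horizontal; measure y along the incline from where the plane meets the free surface. Vertical depth h = y·sinθ with sinθ = 0.953191.
The centroid of a semicircle lies 4r/(3π) = 0.283932 m from the diameter, here below the top edge, so y_c = 3.62 + 0.283932 = 3.90393 m and h_c = 3.90393 × 0.953191 = 3.72119 m.
A = πr²/2 = π × 0.669²/2 = 0.703027 m².
Resultant F = γ·h_c·A = 7.74009 × 3.72119 × 0.703027 = 20.2488 kN.
I_c = (π/8 − 8/(9π))·r⁴ = 0.109757 × 0.669⁴ = 0.0219855 m⁴.
Centre of pressure: y_p = y_c + I_c/(y_c·A) = 3.90393 + 0.0219855/(3.90393 × 0.703027) = 3.90393 + 0.00801055 = 3.91194 m along the plane.
The resultant acts 0.283932 + 0.00801055 = 0.291943 m (along the plate) below the hinge at the top edge, so the moment about the hinge is M = F × 0.291943 = 20.2488 × 0.291943 = 5.9115 kN·m.
A normal force at the bottom, 0.669 m from the hinge, must supply this moment: P = 5.9115/0.669 = 8.83632 kN.

P ≈ 8.84 kN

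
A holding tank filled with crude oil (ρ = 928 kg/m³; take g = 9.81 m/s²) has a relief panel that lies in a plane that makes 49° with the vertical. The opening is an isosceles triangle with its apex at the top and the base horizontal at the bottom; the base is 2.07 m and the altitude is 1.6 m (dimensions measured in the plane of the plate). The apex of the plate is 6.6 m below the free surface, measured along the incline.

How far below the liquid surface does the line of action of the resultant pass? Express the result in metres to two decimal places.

h_p = 5.04 m

γ = ρg = 928 × 9.81 / 1000 = 9.10368 kN/m³.
The plate makes 49° with the vertical, i.e. θ = 90° − 49° = 41° to the horizontal. Measuring y along the incline from the free-surface line, vertical depth h = y·sinθ with sinθ = 0.656059.
With the apex up, the centroid sits 2h/3 = 2 × 1.6/3 = 1.06667 m below the apex, so y_c = 6.6 + 1.06667 = 7.66667 m and h_c = 7.66667 × 0.656059 = 5.02979 m.
A = ½ × 2.07 × 1.6 = 1.656 m².
Resultant F = γ·h_c·A = 9.10368 × 5.02979 × 1.656 = 75.8276 kN.
I_c = b·h³/36 = 2.07 × 1.6³/36 = 0.23552 m⁴.
Centre of pressure: y_p = y_c + I_c/(y_c·A) = 7.66667 + 0.23552/(7.66667 × 1.656) = 7.66667 + 0.0185507 = 7.68522 m along the plane.
Vertically, h_p = y_p·sinθ = 7.68522 × 0.656059 = 5.04196 m.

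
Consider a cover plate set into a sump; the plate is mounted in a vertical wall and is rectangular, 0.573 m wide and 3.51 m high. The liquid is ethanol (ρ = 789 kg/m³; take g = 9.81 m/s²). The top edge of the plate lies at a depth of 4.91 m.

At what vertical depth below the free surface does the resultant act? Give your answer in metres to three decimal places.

h_p = 6.819 m

γ = ρg = 789 × 9.81 / 1000 = 7.74009 kN/m³.
The centroid lies 3.51/2 = 1.755 m below the top edge, so the centroid depth is h_c = 4.91 + 1.755 = 6.665 m.
A = 0.573 × 3.51 = 2.01123 m².
Resultant F = γ·h_c·A = 7.74009 × 6.665 × 2.01123 = 103.755 kN.
I_c = b·h³/12 = 0.573 × 3.51³/12 = 2.06488 m⁴.
Centre of pressure: y_p = y_c + I_c/(y_c·A) = 6.665 + 2.06488/(6.665 × 2.01123) = 6.665 + 0.15404 = 6.81904 m along the plane.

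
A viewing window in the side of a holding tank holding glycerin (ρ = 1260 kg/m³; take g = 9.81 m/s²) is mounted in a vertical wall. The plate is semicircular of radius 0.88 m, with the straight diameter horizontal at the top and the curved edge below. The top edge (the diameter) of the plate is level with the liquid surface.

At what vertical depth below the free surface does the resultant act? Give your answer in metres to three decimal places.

h_p = 0.518 m

γ = ρg = 1260 × 9.81 / 1000 = 12.3606 kN/m³.
The centroid of a semicircle lies 4r/(3π) = 0.373484 m from the diameter, here below the top edge, so the centroid depth is h_c = 0.373484 m.
A = πr²/2 = π × 0.88²/2 = 1.21642 m².
Resultant F = γ·h_c·A = 12.3606 × 0.373484 × 1.21642 = 5.61559 kN.
I_c = (π/8 − 8/(9π))·r⁴ = 0.109757 × 0.88⁴ = 0.0658208 m⁴.
Centre of pressure: y_p = y_c + I_c/(y_c·A) = 0.373484 + 0.0658208/(0.373484 × 1.21642) = 0.373484 + 0.14488 = 0.518364 m along the plane.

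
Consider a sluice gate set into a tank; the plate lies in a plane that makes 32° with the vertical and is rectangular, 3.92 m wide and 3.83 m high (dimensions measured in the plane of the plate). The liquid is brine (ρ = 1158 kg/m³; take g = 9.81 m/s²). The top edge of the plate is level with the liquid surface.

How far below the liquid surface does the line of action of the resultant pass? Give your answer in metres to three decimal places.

γ = ρg = 1158 × 9.81 / 1000 = 11.35998 kN/m³.
The plate makes 32° with the vertical, i.e. θ = 90° − 32° = 58° to the horizontal. Measuring y along the incline from the free-surface line, vertical depth h = y·sinθ with sinθ = 0.848048.
The centroid lies 3.83/2 = 1.915 m below the top edge, so y_c = 1.915 m and h_c = 1.915 × 0.848048 = 1.62401 m.
A = 3.92 × 3.83 = 15.0136 m².
Resultant F = γ·h_c·A = 11.35998 × 1.62401 × 15.0136 = 276.982 kN.
I_c = b·h³/12 = 3.92 × 3.83³/12 = 18.3527 m⁴.
Centre of pressure: y_p = y_c + I_c/(y_c·A) = 1.915 + 18.3527/(1.915 × 15.0136) = 1.915 + 0.638332 = 2.55333 m along the plane.
Vertically, h_p = y_p·sinθ = 2.55333 × 0.848048 = 2.16535 m.

h_p = 2.165 m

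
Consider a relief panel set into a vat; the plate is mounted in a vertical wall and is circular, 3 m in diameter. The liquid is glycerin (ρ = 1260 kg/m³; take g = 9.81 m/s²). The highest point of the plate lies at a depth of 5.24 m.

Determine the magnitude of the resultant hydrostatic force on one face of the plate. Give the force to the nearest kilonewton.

γ = ρg = 1260 × 9.81 / 1000 = 12.3606 kN/m³.
The centroid is at the centre, 1.5 m below the top of the plate, so the centroid depth is h_c = 5.24 + 1.5 = 6.74 m.
A = π(1.5)² = 7.06858 m².
Resultant F = γ·h_c·A = 12.3606 × 6.74 × 7.06858 = 588.887 kN.

F ≈ 589 kN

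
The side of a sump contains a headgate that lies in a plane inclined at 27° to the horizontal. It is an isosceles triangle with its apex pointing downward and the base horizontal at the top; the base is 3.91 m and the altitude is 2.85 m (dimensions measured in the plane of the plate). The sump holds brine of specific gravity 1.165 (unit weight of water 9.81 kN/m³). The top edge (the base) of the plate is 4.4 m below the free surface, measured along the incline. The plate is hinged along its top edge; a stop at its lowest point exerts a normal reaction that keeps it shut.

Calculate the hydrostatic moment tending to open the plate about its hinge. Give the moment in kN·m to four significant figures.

γ = 1.165 × 9.81 = 11.42865 kN/m³.
Let θ = 27° be the plate's angle to the horizontal; measure y along the incline from where the plane meets the free surface. Vertical depth h = y·sinθ with sinθ = 0.453990.
With the apex down, the centroid sits h/3 = 2.85/3 = 0.95 m below the base (the top edge), so y_c = 4.4 + 0.95 = 5.35 m and h_c = 5.35 × 0.453990 = 2.42885 m.
A = ½ × 3.91 × 2.85 = 5.57175 m².
Resultant F = γ·h_c·A = 11.42865 × 2.42885 × 5.57175 = 154.663 kN.
I_c = b·h³/36 = 3.91 × 2.85³/36 = 2.51425 m⁴.
Centre of pressure: y_p = y_c + I_c/(y_c·A) = 5.35 + 2.51425/(5.35 × 5.57175) = 5.35 + 0.0843457 = 5.43435 m along the plane.
The resultant acts 0.95 + 0.0843457 = 1.03435 m (along the plate) below the hinge at the top edge, so the moment about the hinge is M = F × 1.03435 = 154.663 × 1.03435 = 159.976 kN·m.

M ≈ 160.0 kN·m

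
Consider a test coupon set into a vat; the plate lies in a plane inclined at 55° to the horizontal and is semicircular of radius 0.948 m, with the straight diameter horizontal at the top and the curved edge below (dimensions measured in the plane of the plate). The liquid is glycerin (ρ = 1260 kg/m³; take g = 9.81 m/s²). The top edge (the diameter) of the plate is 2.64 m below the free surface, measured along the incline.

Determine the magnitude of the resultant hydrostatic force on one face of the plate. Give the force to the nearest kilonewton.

γ = ρg = 1260 × 9.81 / 1000 = 12.3606 kN/m³.
Let θ = 55° be the plate's angle to the horizontal; measure y along the incline from where the plane meets the free surface. Vertical depth h = y·sinθ with sinθ = 0.819152.
The centroid of a semicircle lies 4r/(3π) = 0.402344 m from the diameter, here below the top edge, so y_c = 2.64 + 0.402344 = 3.04234 m and h_c = 3.04234 × 0.819152 = 2.49214 m.
A = πr²/2 = π × 0.948²/2 = 1.41168 m².
Resultant F = γ·h_c·A = 12.3606 × 2.49214 × 1.41168 = 43.4859 kN.

F ≈ 43 kN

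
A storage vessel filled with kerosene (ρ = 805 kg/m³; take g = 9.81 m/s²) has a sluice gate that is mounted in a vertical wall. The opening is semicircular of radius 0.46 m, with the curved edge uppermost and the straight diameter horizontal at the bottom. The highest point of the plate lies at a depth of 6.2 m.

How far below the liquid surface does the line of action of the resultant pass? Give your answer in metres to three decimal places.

γ = ρg = 805 × 9.81 / 1000 = 7.89705 kN/m³.
The centroid lies 4r/(3π) = 0.19523 m above the diameter, so r − 4r/(3π) = 0.46 − 0.19523 = 0.26477 m below the topmost point, so the centroid depth is h_c = 6.2 + 0.26477 = 6.46477 m.
A = πr²/2 = π × 0.46²/2 = 0.332381 m².
Resultant F = γ·h_c·A = 7.89705 × 6.46477 × 0.332381 = 16.9689 kN.
I_c = (π/8 − 8/(9π))·r⁴ = 0.109757 × 0.46⁴ = 0.00491432 m⁴.
Centre of pressure: y_p = y_c + I_c/(y_c·A) = 6.46477 + 0.00491432/(6.46477 × 0.332381) = 6.46477 + 0.00228704 = 6.46706 m along the plane.

h_p = 6.467 m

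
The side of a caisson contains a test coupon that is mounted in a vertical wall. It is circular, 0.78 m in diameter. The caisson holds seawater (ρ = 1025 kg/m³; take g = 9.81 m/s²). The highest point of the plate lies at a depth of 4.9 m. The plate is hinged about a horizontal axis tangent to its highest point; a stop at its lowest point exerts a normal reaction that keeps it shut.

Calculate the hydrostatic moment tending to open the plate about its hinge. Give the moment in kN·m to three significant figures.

M ≈ 10.1 kN·m

γ = ρg = 1025 × 9.81 / 1000 = 10.05525 kN/m³.
The centroid is at the centre, 0.39 m below the top of the plate, so the centroid depth is h_c = 4.9 + 0.39 = 5.29 m.
A = π(0.39)² = 0.477836 m².
Resultant F = γ·h_c·A = 10.05525 × 5.29 × 0.477836 = 25.4172 kN.
I_c = πr⁴/4 = π × 0.39⁴/4 = 0.0181697 m⁴.
Centre of pressure: y_p = y_c + I_c/(y_c·A) = 5.29 + 0.0181697/(5.29 × 0.477836) = 5.29 + 0.00718809 = 5.29719 m along the plane.
The resultant acts 0.39 + 0.00718809 = 0.397188 m (along the plate) below the hinge at the top edge, so the moment about the hinge is M = F × 0.397188 = 25.4172 × 0.397188 = 10.0954 kN·m.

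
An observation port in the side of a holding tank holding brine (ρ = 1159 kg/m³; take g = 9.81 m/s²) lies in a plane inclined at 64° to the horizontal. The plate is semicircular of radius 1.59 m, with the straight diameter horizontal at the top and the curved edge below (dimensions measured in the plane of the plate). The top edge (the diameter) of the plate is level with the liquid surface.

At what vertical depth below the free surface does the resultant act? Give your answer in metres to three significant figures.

h_p = 0.842 m

γ = ρg = 1159 × 9.81 / 1000 = 11.36979 kN/m³.
Let θ = 64° be the plate's angle to the horizontal; measure y along the incline from where the plane meets the free surface. Vertical depth h = y·sinθ with sinθ = 0.898794.
The centroid of a semicircle lies 4r/(3π) = 0.674817 m from the diameter, here below the top edge, so y_c = 0.674817 m and h_c = 0.674817 × 0.898794 = 0.606521 m.
A = πr²/2 = π × 1.59²/2 = 3.97113 m².
Resultant F = γ·h_c·A = 11.36979 × 0.606521 × 3.97113 = 27.385 kN.
I_c = (π/8 − 8/(9π))·r⁴ = 0.109757 × 1.59⁴ = 0.701489 m⁴.
Centre of pressure: y_p = y_c + I_c/(y_c·A) = 0.674817 + 0.701489/(0.674817 × 3.97113) = 0.674817 + 0.261771 = 0.936588 m along the plane.
Vertically, h_p = y_p·sinθ = 0.936588 × 0.898794 = 0.8418 m.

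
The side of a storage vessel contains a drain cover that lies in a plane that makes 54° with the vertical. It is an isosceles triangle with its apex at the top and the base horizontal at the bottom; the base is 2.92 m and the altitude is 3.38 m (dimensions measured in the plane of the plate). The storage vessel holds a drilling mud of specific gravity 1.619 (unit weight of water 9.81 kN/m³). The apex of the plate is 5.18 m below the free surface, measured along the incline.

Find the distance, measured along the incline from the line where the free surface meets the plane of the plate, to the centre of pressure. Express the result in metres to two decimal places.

γ = 1.619 × 9.81 = 15.88239 kN/m³.
The plate makes 54° with the vertical, i.e. θ = 90° − 54° = 36° to the horizontal. Measuring y along the incline from the free-surface line, vertical depth h = y·sinθ with sinθ = 0.587785.
With the apex up, the centroid sits 2h/3 = 2 × 3.38/3 = 2.25333 m below the apex, so y_c = 5.18 + 2.25333 = 7.43333 m and h_c = 7.43333 × 0.587785 = 4.3692 m.
A = ½ × 2.92 × 3.38 = 4.9348 m².
Resultant F = γ·h_c·A = 15.88239 × 4.3692 × 4.9348 = 342.442 kN.
I_c = b·h³/36 = 2.92 × 3.38³/36 = 3.13206 m⁴.
Centre of pressure: y_p = y_c + I_c/(y_c·A) = 7.43333 + 3.13206/(7.43333 × 4.9348) = 7.43333 + 0.0853841 = 7.51871 m along the plane.

y_p = 7.52 m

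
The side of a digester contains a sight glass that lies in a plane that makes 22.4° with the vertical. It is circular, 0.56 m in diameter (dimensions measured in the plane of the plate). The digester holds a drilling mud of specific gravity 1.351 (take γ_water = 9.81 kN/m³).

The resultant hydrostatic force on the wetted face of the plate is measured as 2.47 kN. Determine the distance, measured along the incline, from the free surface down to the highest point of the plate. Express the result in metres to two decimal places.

y_top ≈ 0.54 m

γ = 1.351 × 9.81 = 13.25331 kN/m³.
A = π(0.28)² = 0.246301 m².
From F = γ·h_c·A, the centroid depth is h_c = 2.47/(13.25331 × 0.246301) = 0.75667 m.
The plate makes 22.4° with the vertical, i.e. θ = 90° − 22.4° = 67.6° to the horizontal. Measuring y along the incline from the free-surface line, vertical depth h = y·sinθ with sinθ = 0.924546.
Along the incline, y_c = h_c/sinθ = 0.75667/0.924546 = 0.818423 m.
The centroid is at the centre, 0.28 m below the top of the plate, so the highest point sits at y_top = 0.818423 − 0.28 = 0.538423 m along the incline.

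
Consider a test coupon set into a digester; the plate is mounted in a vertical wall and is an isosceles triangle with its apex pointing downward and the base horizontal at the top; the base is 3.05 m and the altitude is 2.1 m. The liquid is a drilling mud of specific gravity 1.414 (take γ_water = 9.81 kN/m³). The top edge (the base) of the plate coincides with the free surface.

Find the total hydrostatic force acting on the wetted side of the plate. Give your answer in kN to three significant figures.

γ = 1.414 × 9.81 = 13.87134 kN/m³.
With the apex down, the centroid sits h/3 = 2.1/3 = 0.7 m below the base (the top edge), so the centroid depth is h_c = 0.7 m.
A = ½ × 3.05 × 2.1 = 3.2025 m².
Resultant F = γ·h_c·A = 13.87134 × 0.7 × 3.2025 = 31.0961 kN.

F ≈ 31.1 kN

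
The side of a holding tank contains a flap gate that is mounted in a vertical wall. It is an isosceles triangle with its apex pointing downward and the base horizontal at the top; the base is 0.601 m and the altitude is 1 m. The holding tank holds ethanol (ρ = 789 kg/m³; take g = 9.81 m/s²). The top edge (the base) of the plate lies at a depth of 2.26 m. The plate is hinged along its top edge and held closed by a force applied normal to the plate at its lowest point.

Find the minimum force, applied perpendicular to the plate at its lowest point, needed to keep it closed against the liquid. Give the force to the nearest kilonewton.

γ = ρg = 789 × 9.81 / 1000 = 7.74009 kN/m³.
With the apex down, the centroid sits h/3 = 1/3 = 0.333333 m below the base (the top edge), so the centroid depth is h_c = 2.26 + 0.333333 = 2.59333 m.
A = ½ × 0.601 × 1 = 0.3005 m².
Resultant F = γ·h_c·A = 7.74009 × 2.59333 × 0.3005 = 6.03182 kN.
I_c = b·h³/36 = 0.601 × 1³/36 = 0.0166944 m⁴.
Centre of pressure: y_p = y_c + I_c/(y_c·A) = 2.59333 + 0.0166944/(2.59333 × 0.3005) = 2.59333 + 0.0214224 = 2.61475 m along the plane.
The resultant acts 0.333333 + 0.0214224 = 0.354755 m (along the plate) below the hinge at the top edge, so the moment about the hinge is M = F × 0.354755 = 6.03182 × 0.354755 = 2.13982 kN·m.
A normal force at the bottom, 1 m from the hinge, must supply this moment: P = 2.13982/1 = 2.13982 kN.

P ≈ 2 kN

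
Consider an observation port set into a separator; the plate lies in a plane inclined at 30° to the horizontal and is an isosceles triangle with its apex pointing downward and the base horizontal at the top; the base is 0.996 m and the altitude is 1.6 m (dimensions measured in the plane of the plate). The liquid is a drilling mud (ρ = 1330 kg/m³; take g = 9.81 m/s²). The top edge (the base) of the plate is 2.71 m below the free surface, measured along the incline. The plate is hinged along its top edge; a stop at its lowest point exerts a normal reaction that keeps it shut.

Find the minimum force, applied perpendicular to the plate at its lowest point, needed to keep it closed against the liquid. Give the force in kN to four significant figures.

P ≈ 6.082 kN

γ = ρg = 1330 × 9.81 / 1000 = 13.0473 kN/m³.
Let θ = 30° be the plate's angle to the horizontal; measure y along the incline from where the plane meets the free surface. Vertical depth h = y·sinθ with sinθ = 0.500000.
With the apex down, the centroid sits h/3 = 1.6/3 = 0.533333 m below the base (the top edge), so y_c = 2.71 + 0.533333 = 3.24333 m and h_c = 3.24333 × 0.500000 = 1.62166 m.
A = ½ × 0.996 × 1.6 = 0.7968 m².
Resultant F = γ·h_c·A = 13.0473 × 1.62166 × 0.7968 = 16.8589 kN.
I_c = b·h³/36 = 0.996 × 1.6³/36 = 0.113323 m⁴.
Centre of pressure: y_p = y_c + I_c/(y_c·A) = 3.24333 + 0.113323/(3.24333 × 0.7968) = 3.24333 + 0.0438508 = 3.28718 m along the plane.
The resultant acts 0.533333 + 0.0438508 = 0.577184 m (along the plate) below the hinge at the top edge, so the moment about the hinge is M = F × 0.577184 = 16.8589 × 0.577184 = 9.73069 kN·m.
A normal force at the bottom, 1.6 m from the hinge, must supply this moment: P = 9.73069/1.6 = 6.08168 kN.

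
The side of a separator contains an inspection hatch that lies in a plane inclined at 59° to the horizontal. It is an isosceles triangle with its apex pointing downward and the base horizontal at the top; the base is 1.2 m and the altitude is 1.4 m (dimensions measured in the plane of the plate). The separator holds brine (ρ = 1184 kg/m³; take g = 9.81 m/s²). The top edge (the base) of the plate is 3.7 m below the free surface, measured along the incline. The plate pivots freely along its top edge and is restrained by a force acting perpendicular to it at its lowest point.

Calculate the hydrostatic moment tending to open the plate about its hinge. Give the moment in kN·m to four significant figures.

M ≈ 17.17 kN·m

γ = ρg = 1184 × 9.81 / 1000 = 11.61504 kN/m³.
Let θ = 59° be the plate's angle to the horizontal; measure y along the incline from where the plane meets the free surface. Vertical depth h = y·sinθ with sinθ = 0.857167.
With the apex down, the centroid sits h/3 = 1.4/3 = 0.466667 m below the base (the top edge), so y_c = 3.7 + 0.466667 = 4.16667 m and h_c = 4.16667 × 0.857167 = 3.57153 m.
A = ½ × 1.2 × 1.4 = 0.84 m².
Resultant F = γ·h_c·A = 11.61504 × 3.57153 × 0.84 = 34.8461 kN.
I_c = b·h³/36 = 1.2 × 1.4³/36 = 0.0914667 m⁴.
Centre of pressure: y_p = y_c + I_c/(y_c·A) = 4.16667 + 0.0914667/(4.16667 × 0.84) = 4.16667 + 0.0261333 = 4.1928 m along the plane.
The resultant acts 0.466667 + 0.0261333 = 0.4928 m (along the plate) below the hinge at the top edge, so the moment about the hinge is M = F × 0.4928 = 34.8461 × 0.4928 = 17.1722 kN·m.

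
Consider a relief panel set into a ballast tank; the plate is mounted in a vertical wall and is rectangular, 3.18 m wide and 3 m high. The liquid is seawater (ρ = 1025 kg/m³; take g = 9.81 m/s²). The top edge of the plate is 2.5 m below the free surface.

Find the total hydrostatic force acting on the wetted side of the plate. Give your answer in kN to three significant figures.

γ = ρg = 1025 × 9.81 / 1000 = 10.05525 kN/m³.
The centroid lies 3/2 = 1.5 m below the top edge, so the centroid depth is h_c = 2.5 + 1.5 = 4 m.
A = 3.18 × 3 = 9.54 m².
Resultant F = γ·h_c·A = 10.05525 × 4 × 9.54 = 383.708 kN.

F ≈ 384 kN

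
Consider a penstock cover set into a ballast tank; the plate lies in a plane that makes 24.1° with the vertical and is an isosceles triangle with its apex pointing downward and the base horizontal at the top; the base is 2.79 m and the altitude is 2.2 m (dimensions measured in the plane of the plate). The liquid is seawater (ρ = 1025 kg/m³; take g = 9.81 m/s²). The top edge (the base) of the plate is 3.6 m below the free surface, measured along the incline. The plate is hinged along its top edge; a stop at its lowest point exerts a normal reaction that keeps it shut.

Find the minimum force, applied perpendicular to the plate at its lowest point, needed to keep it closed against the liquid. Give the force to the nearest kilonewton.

P ≈ 44 kN

γ = ρg = 1025 × 9.81 / 1000 = 10.05525 kN/m³.
The plate makes 24.1° with the vertical, i.e. θ = 90° − 24.1° = 65.9° to the horizontal. Measuring y along the incline from the free-surface line, vertical depth h = y·sinθ with sinθ = 0.912834.
With the apex down, the centroid sits h/3 = 2.2/3 = 0.733333 m below the base (the top edge), so y_c = 3.6 + 0.733333 = 4.33333 m and h_c = 4.33333 × 0.912834 = 3.95561 m.
A = ½ × 2.79 × 2.2 = 3.069 m².
Resultant F = γ·h_c·A = 10.05525 × 3.95561 × 3.069 = 122.068 kN.
I_c = b·h³/36 = 2.79 × 2.2³/36 = 0.82522 m⁴.
Centre of pressure: y_p = y_c + I_c/(y_c·A) = 4.33333 + 0.82522/(4.33333 × 3.069) = 4.33333 + 0.0620513 = 4.39538 m along the plane.
The resultant acts 0.733333 + 0.0620513 = 0.795384 m (along the plate) below the hinge at the top edge, so the moment about the hinge is M = F × 0.795384 = 122.068 × 0.795384 = 97.0909 kN·m.
A normal force at the bottom, 2.2 m from the hinge, must supply this moment: P = 97.0909/2.2 = 44.1322 kN.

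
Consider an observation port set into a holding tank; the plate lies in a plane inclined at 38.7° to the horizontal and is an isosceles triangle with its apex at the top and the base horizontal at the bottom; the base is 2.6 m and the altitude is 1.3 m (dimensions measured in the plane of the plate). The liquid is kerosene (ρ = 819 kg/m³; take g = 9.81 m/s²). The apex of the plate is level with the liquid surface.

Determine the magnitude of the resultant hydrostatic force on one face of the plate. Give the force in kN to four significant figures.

γ = ρg = 819 × 9.81 / 1000 = 8.03439 kN/m³.
Let θ = 38.7° be the plate's angle to the horizontal; measure y along the incline from where the plane meets the free surface. Vertical depth h = y·sinθ with sinθ = 0.625243.
With the apex up, the centroid sits 2h/3 = 2 × 1.3/3 = 0.866667 m below the apex, so y_c = 0.866667 m and h_c = 0.866667 × 0.625243 = 0.541877 m.
A = ½ × 2.6 × 1.3 = 1.69 m².
Resultant F = γ·h_c·A = 8.03439 × 0.541877 × 1.69 = 7.35767 kN.

F ≈ 7.358 kN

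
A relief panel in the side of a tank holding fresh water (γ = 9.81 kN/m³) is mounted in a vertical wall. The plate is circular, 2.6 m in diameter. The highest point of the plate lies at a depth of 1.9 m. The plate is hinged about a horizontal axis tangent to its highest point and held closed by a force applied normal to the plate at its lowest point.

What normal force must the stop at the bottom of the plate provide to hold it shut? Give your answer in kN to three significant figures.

γ = 9.81 kN/m³.
The centroid is at the centre, 1.3 m below the top of the plate, so the centroid depth is h_c = 1.9 + 1.3 = 3.2 m.
A = π(1.3)² = 5.30929 m².
Resultant F = γ·h_c·A = 9.81 × 3.2 × 5.30929 = 166.669 kN.
I_c = πr⁴/4 = π × 1.3⁴/4 = 2.24318 m⁴.
Centre of pressure: y_p = y_c + I_c/(y_c·A) = 3.2 + 2.24318/(3.2 × 5.30929) = 3.2 + 0.132032 = 3.33203 m along the plane.
The resultant acts 1.3 + 0.132032 = 1.43203 m (along the plate) below the hinge at the top edge, so the moment about the hinge is M = F × 1.43203 = 166.669 × 1.43203 = 238.675 kN·m.
A normal force at the bottom, 2.6 m from the hinge, must supply this moment: P = 238.675/2.6 = 91.7981 kN.

P ≈ 91.8 kN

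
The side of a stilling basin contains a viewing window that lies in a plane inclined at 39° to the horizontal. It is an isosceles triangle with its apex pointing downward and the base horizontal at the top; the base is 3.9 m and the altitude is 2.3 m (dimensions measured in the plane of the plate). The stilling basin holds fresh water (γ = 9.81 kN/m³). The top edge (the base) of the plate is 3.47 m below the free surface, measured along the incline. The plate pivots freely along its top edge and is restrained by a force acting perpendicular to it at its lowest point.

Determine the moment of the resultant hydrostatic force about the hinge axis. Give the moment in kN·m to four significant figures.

M ≈ 98.07 kN·m

γ = 9.81 kN/m³.
Let θ = 39° be the plate's angle to the horizontal; measure y along the incline from where the plane meets the free surface. Vertical depth h = y·sinθ with sinθ = 0.629320.
With the apex down, the centroid sits h/3 = 2.3/3 = 0.766667 m below the base (the top edge), so y_c = 3.47 + 0.766667 = 4.23667 m and h_c = 4.23667 × 0.629320 = 2.66622 m.
A = ½ × 3.9 × 2.3 = 4.485 m².
Resultant F = γ·h_c·A = 9.81 × 2.66622 × 4.485 = 117.308 kN.
I_c = b·h³/36 = 3.9 × 2.3³/36 = 1.31809 m⁴.
Centre of pressure: y_p = y_c + I_c/(y_c·A) = 4.23667 + 1.31809/(4.23667 × 4.485) = 4.23667 + 0.0693678 = 4.30604 m along the plane.
The resultant acts 0.766667 + 0.0693678 = 0.836035 m (along the plate) below the hinge at the top edge, so the moment about the hinge is M = F × 0.836035 = 117.308 × 0.836035 = 98.0736 kN·m.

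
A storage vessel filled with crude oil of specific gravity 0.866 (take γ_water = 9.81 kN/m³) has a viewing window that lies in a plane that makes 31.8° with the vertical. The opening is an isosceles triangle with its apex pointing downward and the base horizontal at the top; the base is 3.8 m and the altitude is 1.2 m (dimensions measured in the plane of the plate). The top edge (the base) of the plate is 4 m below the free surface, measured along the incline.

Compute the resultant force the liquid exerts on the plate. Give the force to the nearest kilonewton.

γ = 0.866 × 9.81 = 8.49546 kN/m³.
The plate makes 31.8° with the vertical, i.e. θ = 90° − 31.8° = 58.2° to the horizontal. Measuring y along the incline from the free-surface line, vertical depth h = y·sinθ with sinθ = 0.849893.
With the apex down, the centroid sits h/3 = 1.2/3 = 0.4 m below the base (the top edge), so y_c = 4 + 0.4 = 4.4 m and h_c = 4.4 × 0.849893 = 3.73953 m.
A = ½ × 3.8 × 1.2 = 2.28 m².
Resultant F = γ·h_c·A = 8.49546 × 3.73953 × 2.28 = 72.4334 kN.

F ≈ 72 kN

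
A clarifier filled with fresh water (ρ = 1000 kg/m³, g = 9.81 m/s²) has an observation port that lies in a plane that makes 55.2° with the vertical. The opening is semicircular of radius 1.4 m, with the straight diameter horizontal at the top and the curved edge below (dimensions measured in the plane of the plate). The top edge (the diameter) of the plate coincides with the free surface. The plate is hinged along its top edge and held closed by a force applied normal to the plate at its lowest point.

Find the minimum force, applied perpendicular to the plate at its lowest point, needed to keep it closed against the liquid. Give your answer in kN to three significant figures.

P ≈ 6.03 kN

γ = ρg = 1000 × 9.81 = 9810 N/m³ = 9.81 kN/m³.
The plate makes 55.2° with the vertical, i.e. θ = 90° − 55.2° = 34.8° to the horizontal. Measuring y along the incline from the free-surface line, vertical depth h = y·sinθ with sinθ = 0.570714.
The centroid of a semicircle lies 4r/(3π) = 0.594178 m from the diameter, here below the top edge, so y_c = 0.594178 m and h_c = 0.594178 × 0.570714 = 0.339106 m.
A = πr²/2 = π × 1.4²/2 = 3.07876 m².
Resultant F = γ·h_c·A = 9.81 × 0.339106 × 3.07876 = 10.2419 kN.
I_c = (π/8 − 8/(9π))·r⁴ = 0.109757 × 1.4⁴ = 0.421642 m⁴.
Centre of pressure: y_p = y_c + I_c/(y_c·A) = 0.594178 + 0.421642/(0.594178 × 3.07876) = 0.594178 + 0.23049 = 0.824668 m along the plane.
The resultant acts 0.594178 + 0.23049 = 0.824668 m (along the plate) below the hinge at the top edge, so the moment about the hinge is M = F × 0.824668 = 10.2419 × 0.824668 = 8.44617 kN·m.
A normal force at the bottom, 1.4 m from the hinge, must supply this moment: P = 8.44617/1.4 = 6.03298 kN.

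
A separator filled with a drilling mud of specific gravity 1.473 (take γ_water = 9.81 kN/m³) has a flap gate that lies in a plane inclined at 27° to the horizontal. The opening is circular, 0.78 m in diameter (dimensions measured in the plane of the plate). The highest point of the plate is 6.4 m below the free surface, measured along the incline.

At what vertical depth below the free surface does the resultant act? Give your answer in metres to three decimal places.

h_p = 3.085 m

γ = 1.473 × 9.81 = 14.45013 kN/m³.
Let θ = 27° be the plate's angle to the horizontal; measure y along the incline from where the plane meets the free surface. Vertical depth h = y·sinθ with sinθ = 0.453990.
The centroid is at the centre, 0.39 m below the top of the plate, so y_c = 6.4 + 0.39 = 6.79 m and h_c = 6.79 × 0.453990 = 3.08259 m.
A = π(0.39)² = 0.477836 m².
Resultant F = γ·h_c·A = 14.45013 × 3.08259 × 0.477836 = 21.2846 kN.
I_c = πr⁴/4 = π × 0.39⁴/4 = 0.0181697 m⁴.
Centre of pressure: y_p = y_c + I_c/(y_c·A) = 6.79 + 0.0181697/(6.79 × 0.477836) = 6.79 + 0.00560014 = 6.7956 m along the plane.
Vertically, h_p = y_p·sinθ = 6.7956 × 0.453990 = 3.08513 m.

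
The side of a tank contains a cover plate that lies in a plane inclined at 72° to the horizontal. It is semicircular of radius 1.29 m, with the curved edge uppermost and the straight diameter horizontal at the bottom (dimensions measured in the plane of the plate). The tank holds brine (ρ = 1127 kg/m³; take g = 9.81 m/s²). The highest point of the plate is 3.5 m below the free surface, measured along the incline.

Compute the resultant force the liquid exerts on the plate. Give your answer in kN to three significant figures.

γ = ρg = 1127 × 9.81 / 1000 = 11.05587 kN/m³.
Let θ = 72° be the plate's angle to the horizontal; measure y along the incline from where the plane meets the free surface. Vertical depth h = y·sinθ with sinθ = 0.951057.
The centroid lies 4r/(3π) = 0.547493 m above the diameter, so r − 4r/(3π) = 1.29 − 0.547493 = 0.742507 m below the topmost point, so y_c = 3.5 + 0.742507 = 4.24251 m and h_c = 4.24251 × 0.951057 = 4.03487 m.
A = πr²/2 = π × 1.29²/2 = 2.61396 m².
Resultant F = γ·h_c·A = 11.05587 × 4.03487 × 2.61396 = 116.606 kN.

F ≈ 117 kN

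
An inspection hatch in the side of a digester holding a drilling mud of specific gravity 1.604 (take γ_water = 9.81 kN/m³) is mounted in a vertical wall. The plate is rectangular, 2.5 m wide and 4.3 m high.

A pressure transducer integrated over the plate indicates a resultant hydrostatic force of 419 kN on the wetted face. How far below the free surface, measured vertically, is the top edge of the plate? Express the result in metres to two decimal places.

γ = 1.604 × 9.81 = 15.73524 kN/m³.
A = 2.5 × 4.3 = 10.75 m².
From F = γ·h_c·A, the centroid depth is h_c = 419/(15.73524 × 10.75) = 2.47704 m.
The centroid lies 4.3/2 = 2.15 m below the top edge, so the top edge sits at h_top = 2.47704 − 2.15 = 0.32704 m below the surface.

d_top ≈ 0.33 m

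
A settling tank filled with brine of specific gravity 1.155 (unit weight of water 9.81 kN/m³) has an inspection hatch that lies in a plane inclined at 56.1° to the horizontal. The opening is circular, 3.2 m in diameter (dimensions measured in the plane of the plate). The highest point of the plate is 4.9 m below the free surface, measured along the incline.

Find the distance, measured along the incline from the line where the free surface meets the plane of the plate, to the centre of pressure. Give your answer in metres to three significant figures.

y_p = 6.60 m

γ = 1.155 × 9.81 = 11.33055 kN/m³.
Let θ = 56.1° be the plate's angle to the horizontal; measure y along the incline from where the plane meets the free surface. Vertical depth h = y·sinθ with sinθ = 0.830012.
The centroid is at the centre, 1.6 m below the top of the plate, so y_c = 4.9 + 1.6 = 6.5 m and h_c = 6.5 × 0.830012 = 5.39508 m.
A = π(1.6)² = 8.04248 m².
Resultant F = γ·h_c·A = 11.33055 × 5.39508 × 8.04248 = 491.631 kN.
I_c = πr⁴/4 = π × 1.6⁴/4 = 5.14719 m⁴.
Centre of pressure: y_p = y_c + I_c/(y_c·A) = 6.5 + 5.14719/(6.5 × 8.04248) = 6.5 + 0.0984616 = 6.59846 m along the plane.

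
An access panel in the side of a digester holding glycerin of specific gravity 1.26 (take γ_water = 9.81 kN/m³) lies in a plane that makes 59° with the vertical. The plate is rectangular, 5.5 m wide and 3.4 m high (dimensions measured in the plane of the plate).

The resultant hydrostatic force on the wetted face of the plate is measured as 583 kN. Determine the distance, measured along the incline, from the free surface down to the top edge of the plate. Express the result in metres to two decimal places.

γ = 1.26 × 9.81 = 12.3606 kN/m³.
A = 5.5 × 3.4 = 18.7 m².
From F = γ·h_c·A, the centroid depth is h_c = 583/(12.3606 × 18.7) = 2.52225 m.
The plate makes 59° with the vertical, i.e. θ = 90° − 59° = 31° to the horizontal. Measuring y along the incline from the free-surface line, vertical depth h = y·sinθ with sinθ = 0.515038.
Along the incline, y_c = h_c/sinθ = 2.52225/0.515038 = 4.89721 m.
The centroid lies 3.4/2 = 1.7 m below the top edge, so the top edge sits at y_top = 4.89721 − 1.7 = 3.19721 m along the incline.

y_top ≈ 3.20 m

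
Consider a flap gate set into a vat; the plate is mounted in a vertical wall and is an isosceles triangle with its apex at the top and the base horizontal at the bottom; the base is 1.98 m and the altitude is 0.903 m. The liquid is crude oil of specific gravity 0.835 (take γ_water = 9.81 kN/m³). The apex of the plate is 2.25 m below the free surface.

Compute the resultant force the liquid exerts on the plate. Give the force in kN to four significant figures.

γ = 0.835 × 9.81 = 8.19135 kN/m³.
With the apex up, the centroid sits 2h/3 = 2 × 0.903/3 = 0.602 m below the apex, so the centroid depth is h_c = 2.25 + 0.602 = 2.852 m.
A = ½ × 1.98 × 0.903 = 0.89397 m².
Resultant F = γ·h_c·A = 8.19135 × 2.852 × 0.89397 = 20.8847 kN.

F ≈ 20.88 kN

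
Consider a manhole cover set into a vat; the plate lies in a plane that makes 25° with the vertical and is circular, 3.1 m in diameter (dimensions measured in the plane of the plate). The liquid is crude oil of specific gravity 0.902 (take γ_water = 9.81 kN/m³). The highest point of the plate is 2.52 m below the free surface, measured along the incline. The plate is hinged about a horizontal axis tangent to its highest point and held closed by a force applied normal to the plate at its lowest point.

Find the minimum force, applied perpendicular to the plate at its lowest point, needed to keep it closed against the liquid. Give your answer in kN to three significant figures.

P ≈ 135 kN

γ = 0.902 × 9.81 = 8.84862 kN/m³.
The plate makes 25° with the vertical, i.e. θ = 90° − 25° = 65° to the horizontal. Measuring y along the incline from the free-surface line, vertical depth h = y·sinθ with sinθ = 0.906308.
The centroid is at the centre, 1.55 m below the top of the plate, so y_c = 2.52 + 1.55 = 4.07 m and h_c = 4.07 × 0.906308 = 3.68867 m.
A = π(1.55)² = 7.54768 m².
Resultant F = γ·h_c·A = 8.84862 × 3.68867 × 7.54768 = 246.354 kN.
I_c = πr⁴/4 = π × 1.55⁴/4 = 4.53332 m⁴.
Centre of pressure: y_p = y_c + I_c/(y_c·A) = 4.07 + 4.53332/(4.07 × 7.54768) = 4.07 + 0.147574 = 4.21757 m along the plane.
The resultant acts 1.55 + 0.147574 = 1.69757 m (along the plate) below the hinge at the top edge, so the moment about the hinge is M = F × 1.69757 = 246.354 × 1.69757 = 418.203 kN·m.
A normal force at the bottom, 3.1 m from the hinge, must supply this moment: P = 418.203/3.1 = 134.904 kN.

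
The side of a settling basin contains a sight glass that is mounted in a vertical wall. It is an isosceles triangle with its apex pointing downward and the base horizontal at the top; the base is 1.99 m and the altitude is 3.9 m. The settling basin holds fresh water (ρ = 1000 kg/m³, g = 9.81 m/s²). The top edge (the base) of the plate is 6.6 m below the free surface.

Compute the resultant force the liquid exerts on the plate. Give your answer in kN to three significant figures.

γ = ρg = 1000 × 9.81 = 9810 N/m³ = 9.81 kN/m³.
With the apex down, the centroid sits h/3 = 3.9/3 = 1.3 m below the base (the top edge), so the centroid depth is h_c = 6.6 + 1.3 = 7.9 m.
A = ½ × 1.99 × 3.9 = 3.8805 m².
Resultant F = γ·h_c·A = 9.81 × 7.9 × 3.8805 = 300.735 kN.

F ≈ 301 kN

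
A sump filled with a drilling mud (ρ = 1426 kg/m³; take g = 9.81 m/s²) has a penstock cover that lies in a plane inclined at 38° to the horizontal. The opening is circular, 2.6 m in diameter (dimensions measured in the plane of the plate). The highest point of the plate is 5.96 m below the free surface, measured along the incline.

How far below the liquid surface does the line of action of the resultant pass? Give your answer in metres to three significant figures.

γ = ρg = 1426 × 9.81 / 1000 = 13.98906 kN/m³.
Let θ = 38° be the plate's angle to the horizontal; measure y along the incline from where the plane meets the free surface. Vertical depth h = y·sinθ with sinθ = 0.615661.
The centroid is at the centre, 1.3 m below the top of the plate, so y_c = 5.96 + 1.3 = 7.26 m and h_c = 7.26 × 0.615661 = 4.4697 m.
A = π(1.3)² = 5.30929 m².
Resultant F = γ·h_c·A = 13.98906 × 4.4697 × 5.30929 = 331.973 kN.
I_c = πr⁴/4 = π × 1.3⁴/4 = 2.24318 m⁴.
Centre of pressure: y_p = y_c + I_c/(y_c·A) = 7.26 + 2.24318/(7.26 × 5.30929) = 7.26 + 0.0581957 = 7.3182 m along the plane.
Vertically, h_p = y_p·sinθ = 7.3182 × 0.615661 = 4.50553 m.

h_p = 4.51 m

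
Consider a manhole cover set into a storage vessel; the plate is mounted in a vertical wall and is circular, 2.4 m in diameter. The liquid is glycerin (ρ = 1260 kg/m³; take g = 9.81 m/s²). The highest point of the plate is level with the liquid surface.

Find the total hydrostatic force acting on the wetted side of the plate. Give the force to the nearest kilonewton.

F ≈ 67 kN

γ = ρg = 1260 × 9.81 / 1000 = 12.3606 kN/m³.
The centroid is at the centre, 1.2 m below the top of the plate, so the centroid depth is h_c = 1.2 m.
A = π(1.2)² = 4.52389 m².
Resultant F = γ·h_c·A = 12.3606 × 1.2 × 4.52389 = 67.1016 kN.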